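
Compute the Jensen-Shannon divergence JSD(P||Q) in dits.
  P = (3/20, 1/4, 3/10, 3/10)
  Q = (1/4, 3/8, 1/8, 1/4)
0.0140 dits

Jensen-Shannon divergence is:
JSD(P||Q) = 0.5 × D_KL(P||M) + 0.5 × D_KL(Q||M)
where M = 0.5 × (P + Q) is the mixture distribution.

M = 0.5 × (3/20, 1/4, 3/10, 3/10) + 0.5 × (1/4, 3/8, 1/8, 1/4) = (1/5, 5/16, 0.2125, 11/40)

D_KL(P||M) = 0.0133 dits
D_KL(Q||M) = 0.0148 dits

JSD(P||Q) = 0.5 × 0.0133 + 0.5 × 0.0148 = 0.0140 dits

Unlike KL divergence, JSD is symmetric and bounded: 0 ≤ JSD ≤ log(2).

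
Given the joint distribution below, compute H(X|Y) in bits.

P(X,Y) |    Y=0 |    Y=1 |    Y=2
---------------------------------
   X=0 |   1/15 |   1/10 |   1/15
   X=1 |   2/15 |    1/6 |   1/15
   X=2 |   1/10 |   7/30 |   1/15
1.5291 bits

Using the chain rule: H(X|Y) = H(X,Y) - H(Y)

First, compute H(X,Y) = 3.0145 bits

Marginal P(Y) = (3/10, 1/2, 1/5)
H(Y) = 1.4855 bits

H(X|Y) = H(X,Y) - H(Y) = 3.0145 - 1.4855 = 1.5291 bits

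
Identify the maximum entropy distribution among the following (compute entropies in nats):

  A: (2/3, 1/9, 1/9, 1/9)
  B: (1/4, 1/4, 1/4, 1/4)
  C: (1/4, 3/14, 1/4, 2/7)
B

For a discrete distribution over n outcomes, entropy is maximized by the uniform distribution.

Computing entropies:
H(A) = 1.0027 nats
H(B) = 1.3863 nats
H(C) = 1.3812 nats

The uniform distribution (where all probabilities equal 1/4) achieves the maximum entropy of log_e(4) = 1.3863 nats.

Distribution B has the highest entropy.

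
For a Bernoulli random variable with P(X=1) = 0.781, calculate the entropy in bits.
0.7583 bits

The binary entropy function is:
H(p) = -p log(p) - (1-p) log(1-p)

H(0.781) = -0.781 × log_2(0.781) - 0.219 × log_2(0.219)
H(0.781) = 0.7583 bits

Note: Binary entropy is maximized at p=0.5 (H=1 bit) and minimized at p=0 or p=1 (H=0).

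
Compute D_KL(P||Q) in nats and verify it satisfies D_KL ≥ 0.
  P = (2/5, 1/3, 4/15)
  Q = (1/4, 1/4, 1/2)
0.1163 nats

KL divergence satisfies the Gibbs inequality: D_KL(P||Q) ≥ 0 for all distributions P, Q.

D_KL(P||Q) = Σ p(x) log(p(x)/q(x))
Term by term:
  x=0: 2/5 × log_e[(2/5)/(1/4)] = 0.1880
  x=1: 1/3 × log_e[(1/3)/(1/4)] = 0.0959
  x=2: 4/15 × log_e[(4/15)/(1/2)] = -0.1676
D_KL(P||Q) = 0.1163 nats

D_KL(P||Q) = 0.1163 ≥ 0 ✓

This non-negativity is a fundamental property: relative entropy cannot be negative because it measures how different Q is from P.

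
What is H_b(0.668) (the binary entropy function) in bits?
0.9170 bits

The binary entropy function is:
H(p) = -p log(p) - (1-p) log(1-p)

H(0.668) = -0.668 × log_2(0.668) - 0.332 × log_2(0.332)
H(0.668) = 0.9170 bits

Note: Binary entropy is maximized at p=0.5 (H=1 bit) and minimized at p=0 or p=1 (H=0).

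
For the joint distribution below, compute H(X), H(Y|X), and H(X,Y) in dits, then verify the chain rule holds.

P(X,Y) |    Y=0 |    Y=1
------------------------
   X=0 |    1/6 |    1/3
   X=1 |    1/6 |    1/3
H(X,Y) = 0.5775, H(X) = 0.3010, H(Y|X) = 0.2764 (all in dits)

Chain rule: H(X,Y) = H(X) + H(Y|X)

Left side — joint entropy directly:
H(X,Y) = -Σ p(x,y) log p(x,y) = 0.5775 dits

Right side — compute H(Y|X) from the conditional distributions:
P(X) = (1/2, 1/2), so H(X) = 0.3010 dits
H(Y|X) = Σ_x P(X=x) · H(Y|X=x):
  P(Y|X=0) = (1/3, 2/3), H(Y|X=0) = 0.2764, weight P(X=0) = 1/2
  P(Y|X=1) = (1/3, 2/3), H(Y|X=1) = 0.2764, weight P(X=1) = 1/2
H(Y|X) = 0.2764 dits

H(X) + H(Y|X) = 0.3010 + 0.2764 = 0.5775 dits

Both sides equal 0.5775 dits. ✓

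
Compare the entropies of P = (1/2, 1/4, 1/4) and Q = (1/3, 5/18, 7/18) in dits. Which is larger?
Q

Computing entropies in dits:
H(P) = 0.4515
H(Q) = 0.4731

Distribution Q has higher entropy.

Intuition: The distribution closer to uniform (more spread out) has higher entropy.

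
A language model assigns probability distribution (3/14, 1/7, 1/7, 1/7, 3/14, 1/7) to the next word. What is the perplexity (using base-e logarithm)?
5.8834

Perplexity is e^H (or exp(H) for natural log).

First, H = -Σ p log p = 1.7721 nats
Perplexity = e^1.7721 = 5.8834

Interpretation: The model's uncertainty is equivalent to choosing uniformly among 5.9 options.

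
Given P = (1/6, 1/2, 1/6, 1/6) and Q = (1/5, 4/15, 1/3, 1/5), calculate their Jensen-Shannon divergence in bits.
0.0486 bits

Jensen-Shannon divergence is:
JSD(P||Q) = 0.5 × D_KL(P||M) + 0.5 × D_KL(Q||M)
where M = 0.5 × (P + Q) is the mixture distribution.

M = 0.5 × (1/6, 1/2, 1/6, 1/6) + 0.5 × (1/5, 4/15, 1/3, 1/5) = (0.183333, 0.383333, 1/4, 0.183333)

D_KL(P||M) = 0.0483 bits
D_KL(Q||M) = 0.0489 bits

JSD(P||Q) = 0.5 × 0.0483 + 0.5 × 0.0489 = 0.0486 bits

Unlike KL divergence, JSD is symmetric and bounded: 0 ≤ JSD ≤ log(2).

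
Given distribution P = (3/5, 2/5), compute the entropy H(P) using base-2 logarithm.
0.9710 bits

Shannon entropy is H(X) = -Σ p(x) log p(x).

For P = (3/5, 2/5):
H = -3/5 × log_2(3/5) -2/5 × log_2(2/5)
H = 0.9710 bits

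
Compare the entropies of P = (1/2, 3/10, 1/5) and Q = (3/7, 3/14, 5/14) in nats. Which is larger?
Q

Computing entropies in nats:
H(P) = 1.0297
H(Q) = 1.0609

Distribution Q has higher entropy.

Intuition: The distribution closer to uniform (more spread out) has higher entropy.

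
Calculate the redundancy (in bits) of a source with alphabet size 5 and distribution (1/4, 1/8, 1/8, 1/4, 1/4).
0.0719 bits

Redundancy measures how far a source is from maximum entropy:
R = H_max - H(X)

Maximum entropy for 5 symbols: H_max = log_2(5) = 2.3219 bits
Actual entropy: H(X) = 2.2500 bits
Redundancy: R = 2.3219 - 2.2500 = 0.0719 bits

This redundancy represents potential for compression: the source could be compressed by 0.0719 bits per symbol.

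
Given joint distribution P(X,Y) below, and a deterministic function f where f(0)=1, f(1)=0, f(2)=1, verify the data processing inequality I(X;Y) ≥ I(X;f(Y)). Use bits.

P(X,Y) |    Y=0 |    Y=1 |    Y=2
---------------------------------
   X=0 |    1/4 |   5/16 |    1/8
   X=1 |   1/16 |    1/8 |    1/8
I(X;Y) = 0.0428, I(X;f(Y)) = 0.0019, inequality holds: 0.0428 ≥ 0.0019

Data Processing Inequality: For any Markov chain X → Y → Z, we have I(X;Y) ≥ I(X;Z).

Here Z = f(Y) is a deterministic function of Y, forming X → Y → Z.

Original I(X;Y) = 0.0428 bits

After applying f:
P(X,Z) where Z=f(Y):
- P(X,Z=0) = P(X,Y=1)
- P(X,Z=1) = P(X,Y=0) + P(X,Y=2)

I(X;Z) = I(X;f(Y)) = 0.0019 bits

Verification: 0.0428 ≥ 0.0019 ✓

Information cannot be created by processing; the function f can only lose information about X.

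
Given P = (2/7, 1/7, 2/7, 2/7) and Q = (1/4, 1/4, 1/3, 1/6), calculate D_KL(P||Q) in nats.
0.0682 nats

KL divergence: D_KL(P||Q) = Σ p(x) log(p(x)/q(x))

Computing term by term:
  x=0: 2/7 × log_e[(2/7)/(1/4)] = 2/7 × 0.1335 = 0.0382
  x=1: 1/7 × log_e[(1/7)/(1/4)] = 1/7 × -0.5596 = -0.0799
  x=2: 2/7 × log_e[(2/7)/(1/3)] = 2/7 × -0.1542 = -0.0440
  x=3: 2/7 × log_e[(2/7)/(1/6)] = 2/7 × 0.5390 = 0.1540

D_KL(P||Q) = 0.0682 nats

Note: KL divergence is always non-negative and equals 0 iff P = Q.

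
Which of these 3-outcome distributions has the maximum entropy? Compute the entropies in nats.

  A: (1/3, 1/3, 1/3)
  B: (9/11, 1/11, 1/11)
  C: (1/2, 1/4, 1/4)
A

For a discrete distribution over n outcomes, entropy is maximized by the uniform distribution.

Computing entropies:
H(A) = 1.0986 nats
H(B) = 0.6002 nats
H(C) = 1.0397 nats

The uniform distribution (where all probabilities equal 1/3) achieves the maximum entropy of log_e(3) = 1.0986 nats.

Distribution A has the highest entropy.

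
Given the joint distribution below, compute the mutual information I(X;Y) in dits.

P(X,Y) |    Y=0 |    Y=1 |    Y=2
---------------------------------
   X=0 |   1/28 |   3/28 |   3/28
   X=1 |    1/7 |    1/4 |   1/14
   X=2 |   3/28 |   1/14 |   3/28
0.0269 dits

Mutual information: I(X;Y) = H(X) + H(Y) - H(X,Y)

Marginals:
P(X) = (1/4, 13/28, 2/7), H(X) = 0.4607 dits
P(Y) = (2/7, 3/7, 2/7), H(Y) = 0.4686 dits

Joint entropy: H(X,Y) = 0.9024 dits

I(X;Y) = 0.4607 + 0.4686 - 0.9024 = 0.0269 dits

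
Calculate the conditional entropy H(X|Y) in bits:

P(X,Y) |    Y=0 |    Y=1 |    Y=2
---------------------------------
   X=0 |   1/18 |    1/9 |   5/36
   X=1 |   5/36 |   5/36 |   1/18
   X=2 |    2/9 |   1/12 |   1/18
1.4602 bits

Using the chain rule: H(X|Y) = H(X,Y) - H(Y)

First, compute H(X,Y) = 3.0148 bits

Marginal P(Y) = (5/12, 1/3, 1/4)
H(Y) = 1.5546 bits

H(X|Y) = H(X,Y) - H(Y) = 3.0148 - 1.5546 = 1.4602 bits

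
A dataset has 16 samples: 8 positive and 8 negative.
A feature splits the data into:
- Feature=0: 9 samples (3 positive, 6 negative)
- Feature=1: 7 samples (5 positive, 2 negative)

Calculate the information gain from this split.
0.1058 bits

Information Gain = H(Y) - H(Y|Feature)

Before split:
P(positive) = 8/16 = 0.5000
H(Y) = 1.0000 bits

After split:
Feature=0: H = 0.9183 bits (weight = 9/16)
Feature=1: H = 0.8631 bits (weight = 7/16)
H(Y|Feature) = (9/16)×0.9183 + (7/16)×0.8631 = 0.8942 bits

Information Gain = 1.0000 - 0.8942 = 0.1058 bits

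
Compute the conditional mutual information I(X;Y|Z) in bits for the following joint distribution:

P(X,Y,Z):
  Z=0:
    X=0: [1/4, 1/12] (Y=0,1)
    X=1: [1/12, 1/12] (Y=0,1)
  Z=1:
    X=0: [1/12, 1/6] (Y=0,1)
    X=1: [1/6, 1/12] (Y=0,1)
0.0629 bits

Conditional mutual information: I(X;Y|Z) = H(X|Z) + H(Y|Z) - H(X,Y|Z)

H(Z) = 1.0000
H(X,Z) = 1.9591 → H(X|Z) = 0.9591
H(Y,Z) = 1.9591 → H(Y|Z) = 0.9591
H(X,Y,Z) = 2.8554 → H(X,Y|Z) = 1.8554

I(X;Y|Z) = 0.9591 + 0.9591 - 1.8554 = 0.0629 bits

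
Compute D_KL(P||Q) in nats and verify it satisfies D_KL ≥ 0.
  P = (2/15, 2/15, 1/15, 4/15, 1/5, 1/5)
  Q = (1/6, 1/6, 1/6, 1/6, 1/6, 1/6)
0.0777 nats

KL divergence satisfies the Gibbs inequality: D_KL(P||Q) ≥ 0 for all distributions P, Q.

D_KL(P||Q) = Σ p(x) log(p(x)/q(x))
Term by term:
  x=0: 2/15 × log_e[(2/15)/(1/6)] = -0.0298
  x=1: 2/15 × log_e[(2/15)/(1/6)] = -0.0298
  x=2: 1/15 × log_e[(1/15)/(1/6)] = -0.0611
  x=3: 4/15 × log_e[(4/15)/(1/6)] = 0.1253
  x=4: 1/5 × log_e[(1/5)/(1/6)] = 0.0365
  x=5: 1/5 × log_e[(1/5)/(1/6)] = 0.0365
D_KL(P||Q) = 0.0777 nats

D_KL(P||Q) = 0.0777 ≥ 0 ✓

This non-negativity is a fundamental property: relative entropy cannot be negative because it measures how different Q is from P.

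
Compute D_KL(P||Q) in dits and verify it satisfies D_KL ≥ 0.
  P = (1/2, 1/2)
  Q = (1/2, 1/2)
0.0000 dits

KL divergence satisfies the Gibbs inequality: D_KL(P||Q) ≥ 0 for all distributions P, Q.

D_KL(P||Q) = Σ p(x) log(p(x)/q(x))
Term by term:
  x=0: 1/2 × log_10[(1/2)/(1/2)] = 0.0000
  x=1: 1/2 × log_10[(1/2)/(1/2)] = 0.0000
D_KL(P||Q) = 0.0000 dits

D_KL(P||Q) = 0.0000 ≥ 0 ✓

This non-negativity is a fundamental property: relative entropy cannot be negative because it measures how different Q is from P.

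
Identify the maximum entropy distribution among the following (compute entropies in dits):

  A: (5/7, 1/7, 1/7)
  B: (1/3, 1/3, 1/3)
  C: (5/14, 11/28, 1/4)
B

For a discrete distribution over n outcomes, entropy is maximized by the uniform distribution.

Computing entropies:
H(A) = 0.3458 dits
H(B) = 0.4771 dits
H(C) = 0.4696 dits

The uniform distribution (where all probabilities equal 1/3) achieves the maximum entropy of log_10(3) = 0.4771 dits.

Distribution B has the highest entropy.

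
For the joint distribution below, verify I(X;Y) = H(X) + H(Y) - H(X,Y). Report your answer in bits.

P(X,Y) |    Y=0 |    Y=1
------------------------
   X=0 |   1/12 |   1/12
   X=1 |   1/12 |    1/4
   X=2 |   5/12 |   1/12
I(X;Y) = 0.2178 bits

Mutual information has multiple equivalent forms:
- I(X;Y) = H(X) - H(X|Y)
- I(X;Y) = H(Y) - H(Y|X)
- I(X;Y) = H(X) + H(Y) - H(X,Y)

Computing all quantities:
H(X) = 1.4591, H(Y) = 0.9799, H(X,Y) = 2.2213
H(X|Y) = 1.2414, H(Y|X) = 0.7621

Verification:
H(X) - H(X|Y) = 1.4591 - 1.2414 = 0.2178
H(Y) - H(Y|X) = 0.9799 - 0.7621 = 0.2178
H(X) + H(Y) - H(X,Y) = 1.4591 + 0.9799 - 2.2213 = 0.2178

All forms give I(X;Y) = 0.2178 bits. ✓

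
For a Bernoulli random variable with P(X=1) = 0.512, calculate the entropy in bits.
0.9996 bits

The binary entropy function is:
H(p) = -p log(p) - (1-p) log(1-p)

H(0.512) = -0.512 × log_2(0.512) - 0.488 × log_2(0.488)
H(0.512) = 0.9996 bits

Note: Binary entropy is maximized at p=0.5 (H=1 bit) and minimized at p=0 or p=1 (H=0).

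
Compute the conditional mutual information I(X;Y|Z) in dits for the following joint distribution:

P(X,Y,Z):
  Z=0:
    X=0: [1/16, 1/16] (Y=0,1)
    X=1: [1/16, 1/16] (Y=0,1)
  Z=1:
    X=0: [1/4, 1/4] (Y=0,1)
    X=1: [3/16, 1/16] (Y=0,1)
0.0097 dits

Conditional mutual information: I(X;Y|Z) = H(X|Z) + H(Y|Z) - H(X,Y|Z)

H(Z) = 0.2442
H(X,Z) = 0.5268 → H(X|Z) = 0.2826
H(Y,Z) = 0.5407 → H(Y|Z) = 0.2965
H(X,Y,Z) = 0.8136 → H(X,Y|Z) = 0.5694

I(X;Y|Z) = 0.2826 + 0.2965 - 0.5694 = 0.0097 dits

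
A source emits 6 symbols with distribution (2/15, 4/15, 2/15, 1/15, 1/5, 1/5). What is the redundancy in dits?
0.0337 dits

Redundancy measures how far a source is from maximum entropy:
R = H_max - H(X)

Maximum entropy for 6 symbols: H_max = log_10(6) = 0.7782 dits
Actual entropy: H(X) = 0.7444 dits
Redundancy: R = 0.7782 - 0.7444 = 0.0337 dits

This redundancy represents potential for compression: the source could be compressed by 0.0337 dits per symbol.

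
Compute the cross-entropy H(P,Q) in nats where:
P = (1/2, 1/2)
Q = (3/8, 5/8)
0.7254 nats

Cross-entropy: H(P,Q) = -Σ p(x) log q(x)

Alternatively: H(P,Q) = H(P) + D_KL(P||Q)
H(P) = 0.6931 nats
D_KL(P||Q) = 0.0323 nats

H(P,Q) = 0.6931 + 0.0323 = 0.7254 nats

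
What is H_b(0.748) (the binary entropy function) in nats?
0.5645 nats

The binary entropy function is:
H(p) = -p log(p) - (1-p) log(1-p)

H(0.748) = -0.748 × log_e(0.748) - 0.252 × log_e(0.252)
H(0.748) = 0.5645 nats

Note: Binary entropy is maximized at p=0.5 (H=1 bit) and minimized at p=0 or p=1 (H=0).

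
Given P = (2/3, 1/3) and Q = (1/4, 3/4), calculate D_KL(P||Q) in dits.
0.1666 dits

KL divergence: D_KL(P||Q) = Σ p(x) log(p(x)/q(x))

Computing term by term:
  x=0: 2/3 × log_10[(2/3)/(1/4)] = 2/3 × 0.4260 = 0.2840
  x=1: 1/3 × log_10[(1/3)/(3/4)] = 1/3 × -0.3522 = -0.1174

D_KL(P||Q) = 0.1666 dits

Note: KL divergence is always non-negative and equals 0 iff P = Q.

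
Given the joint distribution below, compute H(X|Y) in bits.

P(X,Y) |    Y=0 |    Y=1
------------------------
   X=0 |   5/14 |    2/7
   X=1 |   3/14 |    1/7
0.9389 bits

Using the chain rule: H(X|Y) = H(X,Y) - H(Y)

First, compute H(X,Y) = 1.9242 bits

Marginal P(Y) = (4/7, 3/7)
H(Y) = 0.9852 bits

H(X|Y) = H(X,Y) - H(Y) = 1.9242 - 0.9852 = 0.9389 bits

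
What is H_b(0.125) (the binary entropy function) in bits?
0.5436 bits

The binary entropy function is:
H(p) = -p log(p) - (1-p) log(1-p)

H(0.125) = -0.125 × log_2(0.125) - 0.875 × log_2(0.875)
H(0.125) = 0.5436 bits

Note: Binary entropy is maximized at p=0.5 (H=1 bit) and minimized at p=0 or p=1 (H=0).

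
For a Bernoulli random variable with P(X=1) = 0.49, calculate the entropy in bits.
0.9997 bits

The binary entropy function is:
H(p) = -p log(p) - (1-p) log(1-p)

H(0.49) = -0.49 × log_2(0.49) - 0.51 × log_2(0.51)
H(0.49) = 0.9997 bits

Note: Binary entropy is maximized at p=0.5 (H=1 bit) and minimized at p=0 or p=1 (H=0).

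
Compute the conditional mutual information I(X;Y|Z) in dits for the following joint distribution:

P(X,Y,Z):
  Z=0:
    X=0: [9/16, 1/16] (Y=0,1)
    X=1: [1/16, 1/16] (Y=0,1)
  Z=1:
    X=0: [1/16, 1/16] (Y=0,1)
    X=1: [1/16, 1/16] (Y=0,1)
0.0209 dits

Conditional mutual information: I(X;Y|Z) = H(X|Z) + H(Y|Z) - H(X,Y|Z)

H(Z) = 0.2442
H(X,Z) = 0.4662 → H(X|Z) = 0.2220
H(Y,Z) = 0.4662 → H(Y|Z) = 0.2220
H(X,Y,Z) = 0.6674 → H(X,Y|Z) = 0.4231

I(X;Y|Z) = 0.2220 + 0.2220 - 0.4231 = 0.0209 dits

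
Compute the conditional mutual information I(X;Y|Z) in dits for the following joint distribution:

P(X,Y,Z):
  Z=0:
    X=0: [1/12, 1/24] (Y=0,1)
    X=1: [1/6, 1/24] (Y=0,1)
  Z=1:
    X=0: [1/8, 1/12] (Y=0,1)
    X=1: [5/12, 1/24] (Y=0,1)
0.0198 dits

Conditional mutual information: I(X;Y|Z) = H(X|Z) + H(Y|Z) - H(X,Y|Z)

H(Z) = 0.2764
H(X,Z) = 0.5520 → H(X|Z) = 0.2756
H(Y,Z) = 0.4976 → H(Y|Z) = 0.2211
H(X,Y,Z) = 0.7534 → H(X,Y|Z) = 0.4770

I(X;Y|Z) = 0.2756 + 0.2211 - 0.4770 = 0.0198 dits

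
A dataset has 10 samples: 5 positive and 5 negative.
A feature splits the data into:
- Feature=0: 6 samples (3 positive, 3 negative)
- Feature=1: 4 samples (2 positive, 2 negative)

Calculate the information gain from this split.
0.0000 bits

Information Gain = H(Y) - H(Y|Feature)

Before split:
P(positive) = 5/10 = 0.5000
H(Y) = 1.0000 bits

After split:
Feature=0: H = 1.0000 bits (weight = 6/10)
Feature=1: H = 1.0000 bits (weight = 4/10)
H(Y|Feature) = (6/10)×1.0000 + (4/10)×1.0000 = 1.0000 bits

Information Gain = 1.0000 - 1.0000 = 0.0000 bits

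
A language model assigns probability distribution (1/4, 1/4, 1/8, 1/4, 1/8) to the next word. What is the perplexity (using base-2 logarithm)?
4.7568

Perplexity is 2^H (or exp(H) for natural log).

First, H = -Σ p log p = 2.2500 bits
Perplexity = 2^2.2500 = 4.7568

Interpretation: The model's uncertainty is equivalent to choosing uniformly among 4.8 options.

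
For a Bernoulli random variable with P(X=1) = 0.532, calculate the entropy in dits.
0.3001 dits

The binary entropy function is:
H(p) = -p log(p) - (1-p) log(1-p)

H(0.532) = -0.532 × log_10(0.532) - 0.468 × log_10(0.468)
H(0.532) = 0.3001 dits

Note: Binary entropy is maximized at p=0.5 (H=1 bit) and minimized at p=0 or p=1 (H=0).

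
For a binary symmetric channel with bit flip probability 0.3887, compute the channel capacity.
0.0360 bits

For a binary symmetric channel (BSC) with error probability p:
Capacity C = 1 - H(p) bits per symbol

where H(p) = -p log₂(p) - (1-p) log₂(1-p) is the binary entropy function.

H(0.3887) = 0.9640 bits
C = 1 - 0.9640 = 0.0360 bits per symbol

This means we can reliably transmit up to 0.0360 bits of information per channel use.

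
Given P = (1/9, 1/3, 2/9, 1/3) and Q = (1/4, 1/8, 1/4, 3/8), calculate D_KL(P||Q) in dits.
0.0744 dits

KL divergence: D_KL(P||Q) = Σ p(x) log(p(x)/q(x))

Computing term by term:
  x=0: 1/9 × log_10[(1/9)/(1/4)] = 1/9 × -0.3522 = -0.0391
  x=1: 1/3 × log_10[(1/3)/(1/8)] = 1/3 × 0.4260 = 0.1420
  x=2: 2/9 × log_10[(2/9)/(1/4)] = 2/9 × -0.0512 = -0.0114
  x=3: 1/3 × log_10[(1/3)/(3/8)] = 1/3 × -0.0512 = -0.0171

D_KL(P||Q) = 0.0744 dits

Note: KL divergence is always non-negative and equals 0 iff P = Q.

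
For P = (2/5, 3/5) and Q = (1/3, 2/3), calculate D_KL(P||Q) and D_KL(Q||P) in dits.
D_KL(P||Q) = 0.0042, D_KL(Q||P) = 0.0041

KL divergence is not symmetric: D_KL(P||Q) ≠ D_KL(Q||P) in general.

D_KL(P||Q) = 0.0042 dits
D_KL(Q||P) = 0.0041 dits

No, they are not equal!

This asymmetry is why KL divergence is not a true distance metric.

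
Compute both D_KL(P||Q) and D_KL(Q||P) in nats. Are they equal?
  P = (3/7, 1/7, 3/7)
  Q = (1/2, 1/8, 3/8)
D_KL(P||Q) = 0.0102, D_KL(Q||P) = 0.0103

KL divergence is not symmetric: D_KL(P||Q) ≠ D_KL(Q||P) in general.

D_KL(P||Q) = 0.0102 nats
D_KL(Q||P) = 0.0103 nats

No, they are not equal!

This asymmetry is why KL divergence is not a true distance metric.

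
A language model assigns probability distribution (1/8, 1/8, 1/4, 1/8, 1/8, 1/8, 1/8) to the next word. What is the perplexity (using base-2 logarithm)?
6.7272

Perplexity is 2^H (or exp(H) for natural log).

First, H = -Σ p log p = 2.7500 bits
Perplexity = 2^2.7500 = 6.7272

Interpretation: The model's uncertainty is equivalent to choosing uniformly among 6.7 options.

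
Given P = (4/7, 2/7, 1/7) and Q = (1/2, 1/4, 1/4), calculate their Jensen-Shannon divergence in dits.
0.0040 dits

Jensen-Shannon divergence is:
JSD(P||Q) = 0.5 × D_KL(P||M) + 0.5 × D_KL(Q||M)
where M = 0.5 × (P + Q) is the mixture distribution.

M = 0.5 × (4/7, 2/7, 1/7) + 0.5 × (1/2, 1/4, 1/4) = (15/28, 0.267857, 0.196429)

D_KL(P||M) = 0.0043 dits
D_KL(Q||M) = 0.0037 dits

JSD(P||Q) = 0.5 × 0.0043 + 0.5 × 0.0037 = 0.0040 dits

Unlike KL divergence, JSD is symmetric and bounded: 0 ≤ JSD ≤ log(2).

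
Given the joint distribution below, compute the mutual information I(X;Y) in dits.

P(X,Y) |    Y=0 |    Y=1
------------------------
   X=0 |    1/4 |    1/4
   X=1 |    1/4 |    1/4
0.0000 dits

Mutual information: I(X;Y) = H(X) + H(Y) - H(X,Y)

Marginals:
P(X) = (1/2, 1/2), H(X) = 0.3010 dits
P(Y) = (1/2, 1/2), H(Y) = 0.3010 dits

Joint entropy: H(X,Y) = 0.6021 dits

I(X;Y) = 0.3010 + 0.3010 - 0.6021 = 0.0000 dits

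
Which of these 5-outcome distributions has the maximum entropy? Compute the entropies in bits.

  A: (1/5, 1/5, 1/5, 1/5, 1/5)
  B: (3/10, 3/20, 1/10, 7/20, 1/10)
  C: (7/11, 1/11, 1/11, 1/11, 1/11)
A

For a discrete distribution over n outcomes, entropy is maximized by the uniform distribution.

Computing entropies:
H(A) = 2.3219 bits
H(B) = 2.1261 bits
H(C) = 1.6729 bits

The uniform distribution (where all probabilities equal 1/5) achieves the maximum entropy of log_2(5) = 2.3219 bits.

Distribution A has the highest entropy.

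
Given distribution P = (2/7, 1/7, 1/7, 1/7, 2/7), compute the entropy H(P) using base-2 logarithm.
2.2359 bits

Shannon entropy is H(X) = -Σ p(x) log p(x).

For P = (2/7, 1/7, 1/7, 1/7, 2/7):
H = -2/7 × log_2(2/7) -1/7 × log_2(1/7) -1/7 × log_2(1/7) -1/7 × log_2(1/7) -2/7 × log_2(2/7)
H = 2.2359 bits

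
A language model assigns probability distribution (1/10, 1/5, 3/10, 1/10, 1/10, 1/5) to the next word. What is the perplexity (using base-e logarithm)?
5.4507

Perplexity is e^H (or exp(H) for natural log).

First, H = -Σ p log p = 1.6957 nats
Perplexity = e^1.6957 = 5.4507

Interpretation: The model's uncertainty is equivalent to choosing uniformly among 5.5 options.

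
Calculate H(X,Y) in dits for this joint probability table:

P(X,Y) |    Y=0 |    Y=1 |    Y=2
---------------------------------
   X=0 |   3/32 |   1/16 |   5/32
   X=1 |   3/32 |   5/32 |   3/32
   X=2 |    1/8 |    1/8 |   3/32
0.9385 dits

Joint entropy is H(X,Y) = -Σ_{x,y} p(x,y) log p(x,y).

Summing over all non-zero entries:
H(X,Y) = -[3/32·log_10(3/32) + 1/16·log_10(1/16) + 5/32·log_10(5/32) + 3/32·log_10(3/32) + 5/32·log_10(5/32) + 3/32·log_10(3/32) + 1/8·log_10(1/8) + 1/8·log_10(1/8) + 3/32·log_10(3/32)]
H(X,Y) = 0.9385 dits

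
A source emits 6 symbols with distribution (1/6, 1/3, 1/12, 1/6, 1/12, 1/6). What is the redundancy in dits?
0.0502 dits

Redundancy measures how far a source is from maximum entropy:
R = H_max - H(X)

Maximum entropy for 6 symbols: H_max = log_10(6) = 0.7782 dits
Actual entropy: H(X) = 0.7280 dits
Redundancy: R = 0.7782 - 0.7280 = 0.0502 dits

This redundancy represents potential for compression: the source could be compressed by 0.0502 dits per symbol.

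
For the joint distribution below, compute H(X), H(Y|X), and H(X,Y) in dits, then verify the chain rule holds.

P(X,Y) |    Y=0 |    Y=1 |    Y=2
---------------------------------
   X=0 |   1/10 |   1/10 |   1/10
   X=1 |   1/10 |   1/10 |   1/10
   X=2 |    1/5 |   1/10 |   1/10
H(X,Y) = 0.9398, H(X) = 0.4729, H(Y|X) = 0.4669 (all in dits)

Chain rule: H(X,Y) = H(X) + H(Y|X)

Left side — joint entropy directly:
H(X,Y) = -Σ p(x,y) log p(x,y) = 0.9398 dits

Right side — compute H(Y|X) from the conditional distributions:
P(X) = (3/10, 3/10, 2/5), so H(X) = 0.4729 dits
H(Y|X) = Σ_x P(X=x) · H(Y|X=x):
  P(Y|X=0) = (1/3, 1/3, 1/3), H(Y|X=0) = 0.4771, weight P(X=0) = 3/10
  P(Y|X=1) = (1/3, 1/3, 1/3), H(Y|X=1) = 0.4771, weight P(X=1) = 3/10
  P(Y|X=2) = (1/2, 1/4, 1/4), H(Y|X=2) = 0.4515, weight P(X=2) = 2/5
H(Y|X) = 0.4669 dits

H(X) + H(Y|X) = 0.4729 + 0.4669 = 0.9398 dits

Both sides equal 0.9398 dits. ✓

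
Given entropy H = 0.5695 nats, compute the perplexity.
1.7674

Perplexity is e^H (or exp(H) for natural log).

H = 0.5695 nats
Perplexity = e^0.5695 = 1.7674

Interpretation: The model's uncertainty is equivalent to choosing uniformly among 1.8 options.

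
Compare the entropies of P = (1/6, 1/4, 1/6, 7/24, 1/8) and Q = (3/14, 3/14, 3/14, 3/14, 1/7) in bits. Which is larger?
Q

Computing entropies in bits:
H(P) = 2.2551
H(Q) = 2.3060

Distribution Q has higher entropy.

Intuition: The distribution closer to uniform (more spread out) has higher entropy.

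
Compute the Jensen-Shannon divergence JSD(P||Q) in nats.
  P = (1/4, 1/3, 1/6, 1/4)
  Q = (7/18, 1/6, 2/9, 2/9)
0.0242 nats

Jensen-Shannon divergence is:
JSD(P||Q) = 0.5 × D_KL(P||M) + 0.5 × D_KL(Q||M)
where M = 0.5 × (P + Q) is the mixture distribution.

M = 0.5 × (1/4, 1/3, 1/6, 1/4) + 0.5 × (7/18, 1/6, 2/9, 2/9) = (0.319444, 1/4, 7/36, 0.236111)

D_KL(P||M) = 0.0232 nats
D_KL(Q||M) = 0.0251 nats

JSD(P||Q) = 0.5 × 0.0232 + 0.5 × 0.0251 = 0.0242 nats

Unlike KL divergence, JSD is symmetric and bounded: 0 ≤ JSD ≤ log(2).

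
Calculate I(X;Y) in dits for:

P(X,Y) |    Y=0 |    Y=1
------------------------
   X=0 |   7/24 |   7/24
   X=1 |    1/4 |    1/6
0.0021 dits

Mutual information: I(X;Y) = H(X) + H(Y) - H(X,Y)

Marginals:
P(X) = (7/12, 5/12), H(X) = 0.2950 dits
P(Y) = (13/24, 11/24), H(Y) = 0.2995 dits

Joint entropy: H(X,Y) = 0.5924 dits

I(X;Y) = 0.2950 + 0.2995 - 0.5924 = 0.0021 dits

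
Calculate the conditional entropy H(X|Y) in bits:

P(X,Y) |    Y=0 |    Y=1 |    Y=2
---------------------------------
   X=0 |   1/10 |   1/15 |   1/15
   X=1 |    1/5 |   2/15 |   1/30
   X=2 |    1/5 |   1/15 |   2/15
1.4827 bits

Using the chain rule: H(X|Y) = H(X,Y) - H(Y)

First, compute H(X,Y) = 2.9811 bits

Marginal P(Y) = (1/2, 4/15, 7/30)
H(Y) = 1.4984 bits

H(X|Y) = H(X,Y) - H(Y) = 2.9811 - 1.4984 = 1.4827 bits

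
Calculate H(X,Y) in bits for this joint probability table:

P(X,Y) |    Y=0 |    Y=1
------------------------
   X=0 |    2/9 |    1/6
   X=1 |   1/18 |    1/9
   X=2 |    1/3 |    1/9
2.3774 bits

Joint entropy is H(X,Y) = -Σ_{x,y} p(x,y) log p(x,y).

Summing over all non-zero entries:
H(X,Y) = -[2/9·log_2(2/9) + 1/6·log_2(1/6) + 1/18·log_2(1/18) + 1/9·log_2(1/9) + 1/3·log_2(1/3) + 1/9·log_2(1/9)]
H(X,Y) = 2.3774 bits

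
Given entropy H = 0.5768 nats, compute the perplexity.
1.7803

Perplexity is e^H (or exp(H) for natural log).

H = 0.5768 nats
Perplexity = e^0.5768 = 1.7803

Interpretation: The model's uncertainty is equivalent to choosing uniformly among 1.8 options.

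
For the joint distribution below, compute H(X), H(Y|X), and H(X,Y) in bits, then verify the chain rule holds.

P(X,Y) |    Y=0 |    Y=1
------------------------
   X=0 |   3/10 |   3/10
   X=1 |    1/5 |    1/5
H(X,Y) = 1.9710, H(X) = 0.9710, H(Y|X) = 1.0000 (all in bits)

Chain rule: H(X,Y) = H(X) + H(Y|X)

Left side — joint entropy directly:
H(X,Y) = -Σ p(x,y) log p(x,y) = 1.9710 bits

Right side — compute H(Y|X) from the conditional distributions:
P(X) = (3/5, 2/5), so H(X) = 0.9710 bits
H(Y|X) = Σ_x P(X=x) · H(Y|X=x):
  P(Y|X=0) = (1/2, 1/2), H(Y|X=0) = 1.0000, weight P(X=0) = 3/5
  P(Y|X=1) = (1/2, 1/2), H(Y|X=1) = 1.0000, weight P(X=1) = 2/5
H(Y|X) = 1.0000 bits

H(X) + H(Y|X) = 0.9710 + 1.0000 = 1.9710 bits

Both sides equal 1.9710 bits. ✓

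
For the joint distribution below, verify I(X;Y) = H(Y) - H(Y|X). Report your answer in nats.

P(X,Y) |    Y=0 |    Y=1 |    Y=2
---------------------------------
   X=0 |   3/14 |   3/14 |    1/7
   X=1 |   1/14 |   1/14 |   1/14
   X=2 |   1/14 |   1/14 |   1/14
I(X;Y) = 0.0041 nats

Mutual information has multiple equivalent forms:
- I(X;Y) = H(X) - H(X|Y)
- I(X;Y) = H(Y) - H(Y|X)
- I(X;Y) = H(X) + H(Y) - H(X,Y)

Computing all quantities:
H(X) = 0.9800, H(Y) = 1.0934, H(X,Y) = 2.0692
H(X|Y) = 0.9758, H(Y|X) = 1.0892

Verification:
H(X) - H(X|Y) = 0.9800 - 0.9758 = 0.0041
H(Y) - H(Y|X) = 1.0934 - 1.0892 = 0.0041
H(X) + H(Y) - H(X,Y) = 0.9800 + 1.0934 - 2.0692 = 0.0041

All forms give I(X;Y) = 0.0041 nats. ✓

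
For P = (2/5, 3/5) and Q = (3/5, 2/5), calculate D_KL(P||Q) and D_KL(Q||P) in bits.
D_KL(P||Q) = 0.1170, D_KL(Q||P) = 0.1170

KL divergence is not symmetric: D_KL(P||Q) ≠ D_KL(Q||P) in general.

D_KL(P||Q) = 0.1170 bits
D_KL(Q||P) = 0.1170 bits

In this case they happen to be equal (to 4 decimal places).

This asymmetry is why KL divergence is not a true distance metric.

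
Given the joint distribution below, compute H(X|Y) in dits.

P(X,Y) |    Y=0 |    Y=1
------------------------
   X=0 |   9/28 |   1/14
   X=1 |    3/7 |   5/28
0.2874 dits

Using the chain rule: H(X|Y) = H(X,Y) - H(Y)

First, compute H(X,Y) = 0.5316 dits

Marginal P(Y) = (3/4, 1/4)
H(Y) = 0.2442 dits

H(X|Y) = H(X,Y) - H(Y) = 0.5316 - 0.2442 = 0.2874 dits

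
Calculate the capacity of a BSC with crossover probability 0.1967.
0.2847 bits

For a binary symmetric channel (BSC) with error probability p:
Capacity C = 1 - H(p) bits per symbol

where H(p) = -p log₂(p) - (1-p) log₂(1-p) is the binary entropy function.

H(0.1967) = 0.7153 bits
C = 1 - 0.7153 = 0.2847 bits per symbol

This means we can reliably transmit up to 0.2847 bits of information per channel use.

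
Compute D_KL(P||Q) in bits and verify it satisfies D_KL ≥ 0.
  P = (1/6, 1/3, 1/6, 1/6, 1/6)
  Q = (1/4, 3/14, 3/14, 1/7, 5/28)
0.0750 bits

KL divergence satisfies the Gibbs inequality: D_KL(P||Q) ≥ 0 for all distributions P, Q.

D_KL(P||Q) = Σ p(x) log(p(x)/q(x))
Term by term:
  x=0: 1/6 × log_2[(1/6)/(1/4)] = -0.0975
  x=1: 1/3 × log_2[(1/3)/(3/14)] = 0.2125
  x=2: 1/6 × log_2[(1/6)/(3/14)] = -0.0604
  x=3: 1/6 × log_2[(1/6)/(1/7)] = 0.0371
  x=4: 1/6 × log_2[(1/6)/(5/28)] = -0.0166
D_KL(P||Q) = 0.0750 bits

D_KL(P||Q) = 0.0750 ≥ 0 ✓

This non-negativity is a fundamental property: relative entropy cannot be negative because it measures how different Q is from P.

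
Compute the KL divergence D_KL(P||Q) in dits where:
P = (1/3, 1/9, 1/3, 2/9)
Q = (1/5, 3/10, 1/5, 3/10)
0.0710 dits

KL divergence: D_KL(P||Q) = Σ p(x) log(p(x)/q(x))

Computing term by term:
  x=0: 1/3 × log_10[(1/3)/(1/5)] = 1/3 × 0.2218 = 0.0739
  x=1: 1/9 × log_10[(1/9)/(3/10)] = 1/9 × -0.4314 = -0.0479
  x=2: 1/3 × log_10[(1/3)/(1/5)] = 1/3 × 0.2218 = 0.0739
  x=3: 2/9 × log_10[(2/9)/(3/10)] = 2/9 × -0.1303 = -0.0290

D_KL(P||Q) = 0.0710 dits

Note: KL divergence is always non-negative and equals 0 iff P = Q.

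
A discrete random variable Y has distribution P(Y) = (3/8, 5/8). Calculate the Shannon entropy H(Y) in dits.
0.2873 dits

Shannon entropy is H(X) = -Σ p(x) log p(x).

For P = (3/8, 5/8):
H = -3/8 × log_10(3/8) -5/8 × log_10(5/8)
H = 0.2873 dits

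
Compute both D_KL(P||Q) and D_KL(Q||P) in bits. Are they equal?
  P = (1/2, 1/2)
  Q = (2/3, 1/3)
D_KL(P||Q) = 0.0850, D_KL(Q||P) = 0.0817

KL divergence is not symmetric: D_KL(P||Q) ≠ D_KL(Q||P) in general.

D_KL(P||Q) = 0.0850 bits
D_KL(Q||P) = 0.0817 bits

No, they are not equal!

This asymmetry is why KL divergence is not a true distance metric.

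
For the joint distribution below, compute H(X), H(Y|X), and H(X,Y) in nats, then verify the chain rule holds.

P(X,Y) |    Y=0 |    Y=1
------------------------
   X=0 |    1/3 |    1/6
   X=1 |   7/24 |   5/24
H(X,Y) = 1.3510, H(X) = 0.6931, H(Y|X) = 0.6579 (all in nats)

Chain rule: H(X,Y) = H(X) + H(Y|X)

Left side — joint entropy directly:
H(X,Y) = -Σ p(x,y) log p(x,y) = 1.3510 nats

Right side — compute H(Y|X) from the conditional distributions:
P(X) = (1/2, 1/2), so H(X) = 0.6931 nats
H(Y|X) = Σ_x P(X=x) · H(Y|X=x):
  P(Y|X=0) = (2/3, 1/3), H(Y|X=0) = 0.6365, weight P(X=0) = 1/2
  P(Y|X=1) = (7/12, 5/12), H(Y|X=1) = 0.6792, weight P(X=1) = 1/2
H(Y|X) = 0.6579 nats

H(X) + H(Y|X) = 0.6931 + 0.6579 = 1.3510 nats

Both sides equal 1.3510 nats. ✓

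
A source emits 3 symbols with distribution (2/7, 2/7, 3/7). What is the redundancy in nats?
0.0196 nats

Redundancy measures how far a source is from maximum entropy:
R = H_max - H(X)

Maximum entropy for 3 symbols: H_max = log_e(3) = 1.0986 nats
Actual entropy: H(X) = 1.0790 nats
Redundancy: R = 1.0986 - 1.0790 = 0.0196 nats

This redundancy represents potential for compression: the source could be compressed by 0.0196 nats per symbol.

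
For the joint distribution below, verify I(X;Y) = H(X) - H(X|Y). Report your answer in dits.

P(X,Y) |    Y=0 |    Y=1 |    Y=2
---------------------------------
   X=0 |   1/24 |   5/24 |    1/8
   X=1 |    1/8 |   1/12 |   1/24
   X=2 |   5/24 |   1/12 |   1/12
I(X;Y) = 0.0455 dits

Mutual information has multiple equivalent forms:
- I(X;Y) = H(X) - H(X|Y)
- I(X;Y) = H(Y) - H(Y|X)
- I(X;Y) = H(X) + H(Y) - H(X,Y)

Computing all quantities:
H(X) = 0.4700, H(Y) = 0.4700, H(X,Y) = 0.8944
H(X|Y) = 0.4244, H(Y|X) = 0.4244

Verification:
H(X) - H(X|Y) = 0.4700 - 0.4244 = 0.0455
H(Y) - H(Y|X) = 0.4700 - 0.4244 = 0.0455
H(X) + H(Y) - H(X,Y) = 0.4700 + 0.4700 - 0.8944 = 0.0455

All forms give I(X;Y) = 0.0455 dits. ✓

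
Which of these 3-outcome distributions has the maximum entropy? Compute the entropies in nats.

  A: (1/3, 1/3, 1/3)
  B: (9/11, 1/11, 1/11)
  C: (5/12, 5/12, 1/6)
A

For a discrete distribution over n outcomes, entropy is maximized by the uniform distribution.

Computing entropies:
H(A) = 1.0986 nats
H(B) = 0.6002 nats
H(C) = 1.0282 nats

The uniform distribution (where all probabilities equal 1/3) achieves the maximum entropy of log_e(3) = 1.0986 nats.

Distribution A has the highest entropy.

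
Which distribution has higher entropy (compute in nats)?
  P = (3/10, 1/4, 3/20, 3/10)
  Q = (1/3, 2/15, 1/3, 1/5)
P

Computing entropies in nats:
H(P) = 1.3535
H(Q) = 1.3229

Distribution P has higher entropy.

Intuition: The distribution closer to uniform (more spread out) has higher entropy.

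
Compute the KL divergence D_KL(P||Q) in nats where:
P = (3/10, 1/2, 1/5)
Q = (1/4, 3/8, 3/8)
0.0728 nats

KL divergence: D_KL(P||Q) = Σ p(x) log(p(x)/q(x))

Computing term by term:
  x=0: 3/10 × log_e[(3/10)/(1/4)] = 3/10 × 0.1823 = 0.0547
  x=1: 1/2 × log_e[(1/2)/(3/8)] = 1/2 × 0.2877 = 0.1438
  x=2: 1/5 × log_e[(1/5)/(3/8)] = 1/5 × -0.6286 = -0.1257

D_KL(P||Q) = 0.0728 nats

Note: KL divergence is always non-negative and equals 0 iff P = Q.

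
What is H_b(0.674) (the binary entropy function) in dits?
0.2742 dits

The binary entropy function is:
H(p) = -p log(p) - (1-p) log(1-p)

H(0.674) = -0.674 × log_10(0.674) - 0.326 × log_10(0.326)
H(0.674) = 0.2742 dits

Note: Binary entropy is maximized at p=0.5 (H=1 bit) and minimized at p=0 or p=1 (H=0).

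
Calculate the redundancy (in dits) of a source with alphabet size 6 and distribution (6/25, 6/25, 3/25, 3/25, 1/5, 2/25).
0.0321 dits

Redundancy measures how far a source is from maximum entropy:
R = H_max - H(X)

Maximum entropy for 6 symbols: H_max = log_10(6) = 0.7782 dits
Actual entropy: H(X) = 0.7460 dits
Redundancy: R = 0.7782 - 0.7460 = 0.0321 dits

This redundancy represents potential for compression: the source could be compressed by 0.0321 dits per symbol.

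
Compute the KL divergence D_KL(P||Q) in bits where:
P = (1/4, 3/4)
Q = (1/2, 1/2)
0.1887 bits

KL divergence: D_KL(P||Q) = Σ p(x) log(p(x)/q(x))

Computing term by term:
  x=0: 1/4 × log_2[(1/4)/(1/2)] = 1/4 × -1.0000 = -0.2500
  x=1: 3/4 × log_2[(3/4)/(1/2)] = 3/4 × 0.5850 = 0.4387

D_KL(P||Q) = 0.1887 bits

Note: KL divergence is always non-negative and equals 0 iff P = Q.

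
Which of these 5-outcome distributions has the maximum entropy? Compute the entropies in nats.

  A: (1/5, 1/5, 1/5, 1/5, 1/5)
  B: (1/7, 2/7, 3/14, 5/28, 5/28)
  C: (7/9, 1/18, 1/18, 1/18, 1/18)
A

For a discrete distribution over n outcomes, entropy is maximized by the uniform distribution.

Computing entropies:
H(A) = 1.6094 nats
H(B) = 1.5813 nats
H(C) = 0.8378 nats

The uniform distribution (where all probabilities equal 1/5) achieves the maximum entropy of log_e(5) = 1.6094 nats.

Distribution A has the highest entropy.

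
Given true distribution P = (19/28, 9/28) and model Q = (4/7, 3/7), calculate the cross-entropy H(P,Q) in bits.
0.9408 bits

Cross-entropy: H(P,Q) = -Σ p(x) log q(x)

Alternatively: H(P,Q) = H(P) + D_KL(P||Q)
H(P) = 0.9059 bits
D_KL(P||Q) = 0.0348 bits

H(P,Q) = 0.9059 + 0.0348 = 0.9408 bits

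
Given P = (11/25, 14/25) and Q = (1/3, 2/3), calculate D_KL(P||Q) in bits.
0.0354 bits

KL divergence: D_KL(P||Q) = Σ p(x) log(p(x)/q(x))

Computing term by term:
  x=0: 11/25 × log_2[(11/25)/(1/3)] = 11/25 × 0.4005 = 0.1762
  x=1: 14/25 × log_2[(14/25)/(2/3)] = 14/25 × -0.2515 = -0.1409

D_KL(P||Q) = 0.0354 bits

Note: KL divergence is always non-negative and equals 0 iff P = Q.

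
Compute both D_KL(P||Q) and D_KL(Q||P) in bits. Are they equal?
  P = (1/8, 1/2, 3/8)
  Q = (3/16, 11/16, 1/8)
D_KL(P||Q) = 0.2915, D_KL(Q||P) = 0.2274

KL divergence is not symmetric: D_KL(P||Q) ≠ D_KL(Q||P) in general.

D_KL(P||Q) = 0.2915 bits
D_KL(Q||P) = 0.2274 bits

No, they are not equal!

This asymmetry is why KL divergence is not a true distance metric.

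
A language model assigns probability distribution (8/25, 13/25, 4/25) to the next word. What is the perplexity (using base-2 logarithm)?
2.7125

Perplexity is 2^H (or exp(H) for natural log).

First, H = -Σ p log p = 1.4396 bits
Perplexity = 2^1.4396 = 2.7125

Interpretation: The model's uncertainty is equivalent to choosing uniformly among 2.7 options.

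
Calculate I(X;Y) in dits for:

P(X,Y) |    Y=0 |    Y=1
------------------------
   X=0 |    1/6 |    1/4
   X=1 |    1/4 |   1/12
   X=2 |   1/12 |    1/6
0.0287 dits

Mutual information: I(X;Y) = H(X) + H(Y) - H(X,Y)

Marginals:
P(X) = (5/12, 1/3, 1/4), H(X) = 0.4680 dits
P(Y) = (1/2, 1/2), H(Y) = 0.3010 dits

Joint entropy: H(X,Y) = 0.7403 dits

I(X;Y) = 0.4680 + 0.3010 - 0.7403 = 0.0287 dits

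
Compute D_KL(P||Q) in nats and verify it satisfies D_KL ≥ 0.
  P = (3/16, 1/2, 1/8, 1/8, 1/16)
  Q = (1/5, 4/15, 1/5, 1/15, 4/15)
0.2314 nats

KL divergence satisfies the Gibbs inequality: D_KL(P||Q) ≥ 0 for all distributions P, Q.

D_KL(P||Q) = Σ p(x) log(p(x)/q(x))
Term by term:
  x=0: 3/16 × log_e[(3/16)/(1/5)] = -0.0121
  x=1: 1/2 × log_e[(1/2)/(4/15)] = 0.3143
  x=2: 1/8 × log_e[(1/8)/(1/5)] = -0.0588
  x=3: 1/8 × log_e[(1/8)/(1/15)] = 0.0786
  x=4: 1/16 × log_e[(1/16)/(4/15)] = -0.0907
D_KL(P||Q) = 0.2314 nats

D_KL(P||Q) = 0.2314 ≥ 0 ✓

This non-negativity is a fundamental property: relative entropy cannot be negative because it measures how different Q is from P.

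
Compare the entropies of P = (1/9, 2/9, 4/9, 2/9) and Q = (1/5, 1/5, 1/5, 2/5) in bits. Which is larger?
Q

Computing entropies in bits:
H(P) = 1.8366
H(Q) = 1.9219

Distribution Q has higher entropy.

Intuition: The distribution closer to uniform (more spread out) has higher entropy.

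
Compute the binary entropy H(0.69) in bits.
0.8932 bits

The binary entropy function is:
H(p) = -p log(p) - (1-p) log(1-p)

H(0.69) = -0.69 × log_2(0.69) - 0.31 × log_2(0.31)
H(0.69) = 0.8932 bits

Note: Binary entropy is maximized at p=0.5 (H=1 bit) and minimized at p=0 or p=1 (H=0).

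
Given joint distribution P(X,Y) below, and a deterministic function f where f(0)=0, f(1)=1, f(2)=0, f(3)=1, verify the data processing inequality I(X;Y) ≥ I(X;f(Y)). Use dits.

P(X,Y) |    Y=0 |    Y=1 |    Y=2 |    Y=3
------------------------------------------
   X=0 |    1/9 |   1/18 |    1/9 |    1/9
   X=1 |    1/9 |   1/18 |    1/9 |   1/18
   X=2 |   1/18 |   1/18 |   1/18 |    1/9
I(X;Y) = 0.0118, I(X;f(Y)) = 0.0097, inequality holds: 0.0118 ≥ 0.0097

Data Processing Inequality: For any Markov chain X → Y → Z, we have I(X;Y) ≥ I(X;Z).

Here Z = f(Y) is a deterministic function of Y, forming X → Y → Z.

Original I(X;Y) = 0.0118 dits

After applying f:
P(X,Z) where Z=f(Y):
- P(X,Z=0) = P(X,Y=0) + P(X,Y=2)
- P(X,Z=1) = P(X,Y=1) + P(X,Y=3)

I(X;Z) = I(X;f(Y)) = 0.0097 dits

Verification: 0.0118 ≥ 0.0097 ✓

Information cannot be created by processing; the function f can only lose information about X.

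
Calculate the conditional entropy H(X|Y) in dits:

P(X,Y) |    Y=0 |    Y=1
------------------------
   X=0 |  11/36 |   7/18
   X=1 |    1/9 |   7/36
0.2662 dits

Using the chain rule: H(X|Y) = H(X,Y) - H(Y)

First, compute H(X,Y) = 0.5612 dits

Marginal P(Y) = (5/12, 7/12)
H(Y) = 0.2950 dits

H(X|Y) = H(X,Y) - H(Y) = 0.5612 - 0.2950 = 0.2662 dits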